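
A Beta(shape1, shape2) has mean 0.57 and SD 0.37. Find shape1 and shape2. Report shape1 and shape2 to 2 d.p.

shape1 = 0.45, shape2 = 0.34

Variance = 0.37² = 0.1369. The moment-matching identity shape1+shape2 = μ(1−μ)/Var − 1 gives
shape1+shape2 = 0.2451/0.1369 − 1 = 0.7904, so shape1 = μ·0.7904 = 0.45 and shape2 = (1−μ)·0.7904 = 0.34.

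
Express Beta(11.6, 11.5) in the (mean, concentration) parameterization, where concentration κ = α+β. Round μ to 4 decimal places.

κ = α+β = 11.6+11.5 = 23.1; μ = α/κ = 11.6/23.1 = 0.5022.

μ = 0.5022, κ = 23.1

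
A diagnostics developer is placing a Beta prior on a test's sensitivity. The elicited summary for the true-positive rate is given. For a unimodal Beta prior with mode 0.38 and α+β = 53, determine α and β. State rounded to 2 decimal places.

α = 20.38, β = 32.62

For α,β>1 the mode is (α−1)/(α+β−2), so α = mode·(κ−2)+1 = 0.38×51+1 = 20.38.
And β = (1−mode)·(κ−2)+1 = 0.62×51+1 = 32.62.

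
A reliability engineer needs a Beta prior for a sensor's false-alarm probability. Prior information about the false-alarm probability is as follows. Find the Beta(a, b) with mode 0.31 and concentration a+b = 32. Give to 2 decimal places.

a = 10.30, b = 21.70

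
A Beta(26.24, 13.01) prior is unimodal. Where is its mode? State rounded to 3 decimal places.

0.678

With α,β > 1, mode = (α−1)/(α+β−2) = 25.24/37.25 = 0.678.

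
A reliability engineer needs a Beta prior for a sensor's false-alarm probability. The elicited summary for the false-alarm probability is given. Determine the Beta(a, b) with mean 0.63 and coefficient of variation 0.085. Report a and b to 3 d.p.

Var = (CV·μ)² = (0.085×0.63)² = 0.002868.
a+b = μ(1−μ)/Var − 1 = 0.2331/0.002868 − 1 = 80.2874.
Thus a = 0.63·80.2874 = 50.581 and b = 0.37·80.2874 = 29.706.

a = 50.581, b = 29.706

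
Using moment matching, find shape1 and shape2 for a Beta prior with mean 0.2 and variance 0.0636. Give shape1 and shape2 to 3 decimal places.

shape1 = 0.303, shape2 = 1.213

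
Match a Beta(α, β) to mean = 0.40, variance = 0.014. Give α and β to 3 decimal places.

α = 6.457, β = 9.686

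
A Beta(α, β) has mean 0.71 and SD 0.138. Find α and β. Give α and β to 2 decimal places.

α = 6.97, β = 2.85

First σ² = 0.019044. Setting α = μn, β = (1−μ)n with n = α+β,
μ(1−μ)/(n+1) = 0.019044 ⇒ n+1 = 0.2059/0.019044 = 10.8118 ⇒ n = 9.8118.
Hence α = 0.71×9.8118 = 6.97, β = 0.29×9.8118 = 2.85.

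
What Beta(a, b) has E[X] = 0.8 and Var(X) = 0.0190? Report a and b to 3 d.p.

a = 5.937, b = 1.484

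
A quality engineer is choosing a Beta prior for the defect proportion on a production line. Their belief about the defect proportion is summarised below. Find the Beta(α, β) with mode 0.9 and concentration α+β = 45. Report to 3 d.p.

Mode = (α−1)/(κ−2) with κ = α+β, so α−1 = 0.9·43 = 38.700.
α = 39.700; β = κ − α = 5.300.

α = 39.700, β = 5.300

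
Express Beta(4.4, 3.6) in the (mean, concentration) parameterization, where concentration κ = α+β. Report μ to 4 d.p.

μ = 0.5500, κ = 8.0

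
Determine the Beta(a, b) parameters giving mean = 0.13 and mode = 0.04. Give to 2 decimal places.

a = 1.33, b = 8.89

With s = a+b: μ = a/s and mode = (a−1)/(s−2). Eliminating a = μs,
μs − 1 = m(s−2) ⇒ s(μ−m) = 1−2m ⇒ s = 0.92/0.09 = 10.2222.
So a = μs = 1.33, b = (1−μ)s = 8.89.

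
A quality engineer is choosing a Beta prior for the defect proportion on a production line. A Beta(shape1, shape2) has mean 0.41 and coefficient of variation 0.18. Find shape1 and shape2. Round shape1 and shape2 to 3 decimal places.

shape1 = 17.800, shape2 = 25.614

σ = CV·μ = 0.18×0.41 = 0.07380, so σ² = 0.005446.
s+1 = μ(1−μ)/σ² = 0.2419/0.005446 = 44.4143, so s = shape1+shape2 = 43.4143.
shape1 = μs = 17.800, shape2 = (1−μ)s = 25.614.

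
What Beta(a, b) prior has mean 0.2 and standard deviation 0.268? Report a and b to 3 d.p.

First σ² = 0.071824. Setting a = μn, b = (1−μ)n with n = a+b,
μ(1−μ)/(n+1) = 0.071824 ⇒ n+1 = 0.16/0.071824 = 2.2277 ⇒ n = 1.2277.
Hence a = 0.2×1.2277 = 0.246, b = 0.8×1.2277 = 0.982.

a = 0.246, b = 0.982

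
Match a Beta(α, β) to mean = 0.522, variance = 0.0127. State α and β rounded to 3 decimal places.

Let s = α+β. The Beta variance is μ(1−μ)/(s+1).
So s+1 = μ(1−μ)/σ² = (0.522×0.478)/0.0127 = 0.249516/0.0127 = 19.6469, giving s = 18.6469.
Then α = μs = 0.522×18.6469 = 9.734 and β = (1−μ)s = 0.478×18.6469 = 8.913.

α = 9.734, β = 8.913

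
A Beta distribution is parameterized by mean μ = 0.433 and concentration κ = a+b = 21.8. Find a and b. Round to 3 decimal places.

a = 9.439, b = 12.361

a = μκ = 0.433×21.8 = 9.439 and b = (1−μ)κ = 0.567×21.8 = 12.361.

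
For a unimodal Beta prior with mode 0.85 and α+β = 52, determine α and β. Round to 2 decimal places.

α = 43.50, β = 8.50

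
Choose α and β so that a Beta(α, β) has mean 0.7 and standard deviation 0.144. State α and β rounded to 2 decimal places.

α = 6.39, β = 2.74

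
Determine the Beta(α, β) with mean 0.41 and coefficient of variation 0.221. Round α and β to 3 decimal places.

Var = (CV·μ)² = (0.221×0.41)² = 0.008210.
α+β = μ(1−μ)/Var − 1 = 0.2419/0.008210 − 1 = 28.4635.
Thus α = 0.41·28.4635 = 11.670 and β = 0.59·28.4635 = 16.793.

α = 11.670, β = 16.793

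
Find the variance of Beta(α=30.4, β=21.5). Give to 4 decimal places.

0.0046

α+β = 51.9 and αβ = 653.60, so Var = αβ/[(α+β)²(α+β+1)] = 653.60/142491.969 = 0.0046.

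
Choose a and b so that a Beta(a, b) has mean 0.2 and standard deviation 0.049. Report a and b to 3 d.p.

σ² = 0.049² = 0.002401.
With s = a+b, Var = μ(1−μ)/(s+1), so s+1 = (0.2×0.8)/0.002401 = 66.6389 and s = 65.6389.
a = μs = 13.128, b = (1−μ)s = 52.511.

a = 13.128, b = 52.511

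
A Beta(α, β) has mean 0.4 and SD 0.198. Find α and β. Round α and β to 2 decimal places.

First σ² = 0.039204. Setting α = μn, β = (1−μ)n with n = α+β,
μ(1−μ)/(n+1) = 0.039204 ⇒ n+1 = 0.24/0.039204 = 6.1218 ⇒ n = 5.1218.
Hence α = 0.4×5.1218 = 2.05, β = 0.6×5.1218 = 3.07.

α = 2.05, β = 3.07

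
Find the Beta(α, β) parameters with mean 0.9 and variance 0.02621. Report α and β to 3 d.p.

α = 2.190, β = 0.243

By moment matching, α+β = μ(1−μ)/σ² − 1 = (0.9·0.1)/0.02621 − 1 = 3.4338 − 1 = 2.4338.
Since α/(α+β) = μ, α = 0.9·2.4338 = 2.190 and β = 0.1·2.4338 = 0.243.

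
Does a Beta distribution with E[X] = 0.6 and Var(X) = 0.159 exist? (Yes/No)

A Beta with mean μ has variance μ(1−μ)/(α+β+1) < μ(1−μ).
Here μ(1−μ) = 0.6×0.4 = 0.24, and 0.159 < 0.24.

Yes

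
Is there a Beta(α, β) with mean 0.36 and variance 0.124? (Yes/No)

A Beta with mean μ has variance μ(1−μ)/(α+β+1) < μ(1−μ).
Here μ(1−μ) = 0.36×0.64 = 0.2304, and 0.124 < 0.2304.

Yes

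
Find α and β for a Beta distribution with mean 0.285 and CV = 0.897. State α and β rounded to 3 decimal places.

α = 0.604, β = 1.514

σ = CV·μ = 0.897×0.285 = 0.25565, so σ² = 0.065354.
s+1 = μ(1−μ)/σ² = 0.203775/0.065354 = 3.1180, so s = α+β = 2.1180.
α = μs = 0.604, β = (1−μ)s = 1.514.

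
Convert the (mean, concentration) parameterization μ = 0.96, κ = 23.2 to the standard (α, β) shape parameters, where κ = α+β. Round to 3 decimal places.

Split κ in proportion μ : (1−μ): α = 0.96·23.2 = 22.272, β = 23.2 − 22.272 = 0.928.

α = 22.272, β = 0.928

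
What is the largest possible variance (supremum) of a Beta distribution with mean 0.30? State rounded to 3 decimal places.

For fixed mean μ the Beta variance is μ(1−μ)/(α+β+1), increasing as α+β decreases.
Its least upper bound (not attained) is μ(1−μ) = 0.30·0.70 = 0.210.

0.210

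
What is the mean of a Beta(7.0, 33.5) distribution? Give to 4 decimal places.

E[X] = α/(α+β) = 7.0/40.5 = 0.1728.

0.1728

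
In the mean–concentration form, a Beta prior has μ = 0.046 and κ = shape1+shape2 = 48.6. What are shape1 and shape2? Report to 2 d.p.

shape1 = 2.24, shape2 = 46.36

Split κ in proportion μ : (1−μ): shape1 = 0.046·48.6 = 2.24, shape2 = 48.6 − 2.24 = 46.36.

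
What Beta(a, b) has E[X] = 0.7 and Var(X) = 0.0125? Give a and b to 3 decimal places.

a = 11.060, b = 4.740

Write ν = a+b; then a = μν and Var = μ(1−μ)/(ν+1).
ν = μ(1−μ)/Var − 1 = 0.21/0.0125 − 1 = 15.8000.
a = 0.7·15.8000 = 11.060, b = 0.3·15.8000 = 4.740.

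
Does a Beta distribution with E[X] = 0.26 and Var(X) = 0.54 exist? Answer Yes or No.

No

A Beta with mean μ has variance μ(1−μ)/(α+β+1) < μ(1−μ).
Here μ(1−μ) = 0.26×0.74 = 0.1924, and 0.54 ≥ 0.1924.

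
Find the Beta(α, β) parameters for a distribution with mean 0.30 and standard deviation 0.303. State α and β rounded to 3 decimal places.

α = 0.386, β = 0.901

σ² = 0.303² = 0.091809.
With s = α+β, Var = μ(1−μ)/(s+1), so s+1 = (0.30×0.70)/0.091809 = 2.2874 and s = 1.2874.
α = μs = 0.386, β = (1−μ)s = 0.901.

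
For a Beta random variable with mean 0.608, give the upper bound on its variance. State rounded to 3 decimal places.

For fixed mean μ the Beta variance is μ(1−μ)/(α+β+1), increasing as α+β decreases.
Its least upper bound (not attained) is μ(1−μ) = 0.608·0.392 = 0.238.

0.238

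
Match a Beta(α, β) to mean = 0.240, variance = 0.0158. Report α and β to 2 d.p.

Write ν = α+β; then α = μν and Var = μ(1−μ)/(ν+1).
ν = μ(1−μ)/Var − 1 = 0.182400/0.0158 − 1 = 10.5443.
α = 0.240·10.5443 = 2.53, β = 0.760·10.5443 = 8.01.

α = 2.53, β = 8.01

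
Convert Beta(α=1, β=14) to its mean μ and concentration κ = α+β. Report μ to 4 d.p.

μ = 0.0667, κ = 15

κ = α+β = 1+14 = 15; μ = α/κ = 1/15 = 0.0667.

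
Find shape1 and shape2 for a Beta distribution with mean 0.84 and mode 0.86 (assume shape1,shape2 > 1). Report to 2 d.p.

shape1 = 30.24, shape2 = 5.76

Let s = shape1+shape2. Mean gives shape1 = μs = 0.84s; mode gives (shape1−1)/(s−2) = 0.86.
Substituting: 0.84s − 1 = 0.86(s−2) = 0.86s − 1.72, so -0.02s = -0.72 and s = 36.0000.
Then shape1 = 0.84×36.0000 = 30.24 and shape2 = s−shape1 = 5.76.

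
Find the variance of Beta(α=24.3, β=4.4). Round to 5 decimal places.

μ = 24.3/28.7 = 0.846690; Var = μ(1−μ)/(α+β+1) = 0.1298061/29.7 = 0.00437.

0.00437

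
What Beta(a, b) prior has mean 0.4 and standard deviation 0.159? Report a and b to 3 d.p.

a = 3.397, b = 5.096

σ² = 0.159² = 0.025281.
With s = a+b, Var = μ(1−μ)/(s+1), so s+1 = (0.4×0.6)/0.025281 = 9.4933 and s = 8.4933.
a = μs = 3.397, b = (1−μ)s = 5.096.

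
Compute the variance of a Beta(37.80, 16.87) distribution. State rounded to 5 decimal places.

Var = αβ/[(α+β)²(α+β+1)] = (37.80×16.87)/(54.67²×55.67) = 637.6860/166386.991463 = 0.00383.

0.00383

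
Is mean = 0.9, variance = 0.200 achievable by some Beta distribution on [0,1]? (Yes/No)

A Beta with mean μ has variance μ(1−μ)/(α+β+1) < μ(1−μ).
Here μ(1−μ) = 0.9×0.1 = 0.09, and 0.200 ≥ 0.09.

No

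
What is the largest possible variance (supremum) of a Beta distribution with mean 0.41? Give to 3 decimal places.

0.242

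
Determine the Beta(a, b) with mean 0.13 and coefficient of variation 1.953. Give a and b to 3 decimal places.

Var = (CV·μ)² = (1.953×0.13)² = 0.064460.
a+b = μ(1−μ)/Var − 1 = 0.1131/0.064460 − 1 = 0.7546.
Thus a = 0.13·0.7546 = 0.098 and b = 0.87·0.7546 = 0.656.

a = 0.098, b = 0.656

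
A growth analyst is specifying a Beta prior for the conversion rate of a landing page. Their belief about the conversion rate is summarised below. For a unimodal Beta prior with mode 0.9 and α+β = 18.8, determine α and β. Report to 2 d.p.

α = 16.12, β = 2.68

Since the density peak of Beta(α,β) is at (α−1)/(α+β−2),
α = 1 + 0.9(18.8−2) = 16.12 and β = 18.8 − 16.12 = 2.68.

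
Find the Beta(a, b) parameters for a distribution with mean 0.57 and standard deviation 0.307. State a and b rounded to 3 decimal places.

a = 0.912, b = 0.688

First σ² = 0.094249. Setting a = μn, b = (1−μ)n with n = a+b,
μ(1−μ)/(n+1) = 0.094249 ⇒ n+1 = 0.2451/0.094249 = 2.6006 ⇒ n = 1.6006.
Hence a = 0.57×1.6006 = 0.912, b = 0.43×1.6006 = 0.688.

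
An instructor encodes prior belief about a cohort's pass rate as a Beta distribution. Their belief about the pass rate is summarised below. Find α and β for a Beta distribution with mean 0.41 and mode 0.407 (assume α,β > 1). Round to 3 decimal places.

Let s = α+β. Mean gives α = μs = 0.41s; mode gives (α−1)/(s−2) = 0.407.
Substituting: 0.41s − 1 = 0.407(s−2) = 0.407s − 0.814, so 0.003s = 0.186 and s = 62.0000.
Then α = 0.41×62.0000 = 25.420 and β = s−α = 36.580.

α = 25.420, β = 36.580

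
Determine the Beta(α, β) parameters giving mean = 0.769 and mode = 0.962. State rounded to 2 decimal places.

α = 3.68, β = 1.11

With s = α+β: μ = α/s and mode = (α−1)/(s−2). Eliminating α = μs,
μs − 1 = m(s−2) ⇒ s(μ−m) = 1−2m ⇒ s = -0.924/-0.193 = 4.7876.
So α = μs = 3.68, β = (1−μ)s = 1.11.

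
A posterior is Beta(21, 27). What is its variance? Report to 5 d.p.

Var = αβ/[(α+β)²(α+β+1)] = (21×27)/(48²×49) = 567/112896 = 0.00502.

0.00502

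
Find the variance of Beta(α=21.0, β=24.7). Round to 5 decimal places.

0.00532

Var = αβ/[(α+β)²(α+β+1)] = (21.0×24.7)/(45.7²×46.7) = 518.70/97532.483 = 0.00532.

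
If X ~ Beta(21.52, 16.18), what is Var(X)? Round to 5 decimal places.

0.00633

α+β = 37.70 and αβ = 348.1936, so Var = αβ/[(α+β)²(α+β+1)] = 348.1936/55003.923000 = 0.00633.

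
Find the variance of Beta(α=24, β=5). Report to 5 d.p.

0.00476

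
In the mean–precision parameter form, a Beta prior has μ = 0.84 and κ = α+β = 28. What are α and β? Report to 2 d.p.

Split κ in proportion μ : (1−μ): α = 0.84·28 = 23.52, β = 28 − 23.52 = 4.48.

α = 23.52, β = 4.48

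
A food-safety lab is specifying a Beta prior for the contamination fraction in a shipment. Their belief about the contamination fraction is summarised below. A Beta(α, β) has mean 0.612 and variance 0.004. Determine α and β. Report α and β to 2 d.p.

α = 35.72, β = 22.65

By moment matching, α+β = μ(1−μ)/σ² − 1 = (0.612·0.388)/0.004 − 1 = 59.3640 − 1 = 58.3640.
Since α/(α+β) = μ, α = 0.612·58.3640 = 35.72 and β = 0.388·58.3640 = 22.65.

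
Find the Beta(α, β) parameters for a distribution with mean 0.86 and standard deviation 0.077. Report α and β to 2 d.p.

Variance = 0.077² = 0.005929. The moment-matching identity α+β = μ(1−μ)/Var − 1 gives
α+β = 0.1204/0.005929 − 1 = 19.3070, so α = μ·19.3070 = 16.60 and β = (1−μ)·19.3070 = 2.70.

α = 16.60, β = 2.70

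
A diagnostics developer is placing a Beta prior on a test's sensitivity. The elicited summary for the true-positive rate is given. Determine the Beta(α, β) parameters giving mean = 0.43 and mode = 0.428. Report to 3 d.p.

α = 30.960, β = 41.040

Let s = α+β. Mean gives α = μs = 0.43s; mode gives (α−1)/(s−2) = 0.428.
Substituting: 0.43s − 1 = 0.428(s−2) = 0.428s − 0.856, so 0.002s = 0.144 and s = 72.0000.
Then α = 0.43×72.0000 = 30.960 and β = s−α = 41.040.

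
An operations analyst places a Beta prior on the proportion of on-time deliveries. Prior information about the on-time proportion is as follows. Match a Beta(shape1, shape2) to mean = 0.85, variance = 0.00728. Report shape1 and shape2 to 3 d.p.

Write ν = shape1+shape2; then shape1 = μν and Var = μ(1−μ)/(ν+1).
ν = μ(1−μ)/Var − 1 = 0.1275/0.00728 − 1 = 16.5137.
shape1 = 0.85·16.5137 = 14.037, shape2 = 0.15·16.5137 = 2.477.

shape1 = 14.037, shape2 = 2.477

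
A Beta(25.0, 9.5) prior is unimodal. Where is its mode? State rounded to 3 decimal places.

With α,β > 1, mode = (α−1)/(α+β−2) = 24.0/32.5 = 0.738.

0.738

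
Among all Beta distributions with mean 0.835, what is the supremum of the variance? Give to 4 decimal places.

For fixed mean μ the Beta variance is μ(1−μ)/(α+β+1), increasing as α+β decreases.
Its least upper bound (not attained) is μ(1−μ) = 0.835·0.165 = 0.1378.

0.1378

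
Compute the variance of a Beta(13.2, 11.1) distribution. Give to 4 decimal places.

0.0098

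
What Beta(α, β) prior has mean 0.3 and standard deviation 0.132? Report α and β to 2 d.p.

σ² = 0.132² = 0.017424.
With s = α+β, Var = μ(1−μ)/(s+1), so s+1 = (0.3×0.7)/0.017424 = 12.0523 and s = 11.0523.
α = μs = 3.32, β = (1−μ)s = 7.74.

α = 3.32, β = 7.74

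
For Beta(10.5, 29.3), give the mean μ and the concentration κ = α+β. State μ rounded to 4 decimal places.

μ = 0.2638, κ = 39.8

κ = α+β = 10.5+29.3 = 39.8; μ = α/κ = 10.5/39.8 = 0.2638.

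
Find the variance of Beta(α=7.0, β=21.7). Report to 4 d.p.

Var = αβ/[(α+β)²(α+β+1)] = (7.0×21.7)/(28.7²×29.7) = 151.90/24463.593 = 0.0062.

0.0062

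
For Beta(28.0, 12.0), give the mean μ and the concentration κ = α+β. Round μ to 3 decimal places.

μ = 0.700, κ = 40.0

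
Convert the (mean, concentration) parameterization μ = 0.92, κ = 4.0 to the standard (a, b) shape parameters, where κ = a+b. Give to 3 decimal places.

a = 3.680, b = 0.320

Split κ in proportion μ : (1−μ): a = 0.92·4.0 = 3.680, b = 4.0 − 3.680 = 0.320.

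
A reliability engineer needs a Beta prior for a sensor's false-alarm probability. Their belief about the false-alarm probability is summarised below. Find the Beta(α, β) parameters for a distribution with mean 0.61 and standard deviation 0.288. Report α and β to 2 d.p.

α = 1.14, β = 0.73

σ² = 0.288² = 0.082944.
With s = α+β, Var = μ(1−μ)/(s+1), so s+1 = (0.61×0.39)/0.082944 = 2.8682 and s = 1.8682.
α = μs = 1.14, β = (1−μ)s = 0.73.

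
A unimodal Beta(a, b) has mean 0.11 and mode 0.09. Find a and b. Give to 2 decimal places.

a = 4.51, b = 36.49

Let s = a+b. Mean gives a = μs = 0.11s; mode gives (a−1)/(s−2) = 0.09.
Substituting: 0.11s − 1 = 0.09(s−2) = 0.09s − 0.18, so 0.02s = 0.82 and s = 41.0000.
Then a = 0.11×41.0000 = 4.51 and b = s−a = 36.49.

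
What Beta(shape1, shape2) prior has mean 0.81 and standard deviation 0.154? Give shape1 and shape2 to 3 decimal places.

shape1 = 4.446, shape2 = 1.043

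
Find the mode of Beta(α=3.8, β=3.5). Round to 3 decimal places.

0.528

The density x^(α−1)(1−x)^(β−1) is maximised at (α−1)/(α+β−2) = 2.8/5.3 = 0.528.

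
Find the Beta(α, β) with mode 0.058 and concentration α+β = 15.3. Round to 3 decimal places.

α = 1.771, β = 13.529

For α,β>1 the mode is (α−1)/(α+β−2), so α = mode·(κ−2)+1 = 0.058×13.3+1 = 1.771.
And β = (1−mode)·(κ−2)+1 = 0.942×13.3+1 = 13.529.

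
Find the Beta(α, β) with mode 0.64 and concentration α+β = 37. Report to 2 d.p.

α = 23.40, β = 13.60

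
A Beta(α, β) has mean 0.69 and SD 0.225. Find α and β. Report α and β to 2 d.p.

α = 2.23, β = 1.00

First σ² = 0.050625. Setting α = μn, β = (1−μ)n with n = α+β,
μ(1−μ)/(n+1) = 0.050625 ⇒ n+1 = 0.2139/0.050625 = 4.2252 ⇒ n = 3.2252.
Hence α = 0.69×3.2252 = 2.23, β = 0.31×3.2252 = 1.00.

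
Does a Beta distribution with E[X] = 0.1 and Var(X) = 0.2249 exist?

No

The Beta variance bound is σ² < μ(1−μ).
Here μ(1−μ) = 0.1×0.9 = 0.09, and 0.2249 ≥ 0.09.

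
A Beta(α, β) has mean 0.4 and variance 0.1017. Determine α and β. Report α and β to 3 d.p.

α = 0.544, β = 0.816

By moment matching, α+β = μ(1−μ)/σ² − 1 = (0.4·0.6)/0.1017 − 1 = 2.3599 − 1 = 1.3599.
Since α/(α+β) = μ, α = 0.4·1.3599 = 0.544 and β = 0.6·1.3599 = 0.816.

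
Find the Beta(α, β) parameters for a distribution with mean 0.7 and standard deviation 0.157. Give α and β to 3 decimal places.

α = 5.264, β = 2.256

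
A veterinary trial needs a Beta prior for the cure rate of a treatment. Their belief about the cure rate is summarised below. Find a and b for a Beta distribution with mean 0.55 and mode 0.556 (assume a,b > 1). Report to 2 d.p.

Let s = a+b. Mean gives a = μs = 0.55s; mode gives (a−1)/(s−2) = 0.556.
Substituting: 0.55s − 1 = 0.556(s−2) = 0.556s − 1.112, so -0.006s = -0.112 and s = 18.6667.
Then a = 0.55×18.6667 = 10.27 and b = s−a = 8.40.

a = 10.27, b = 8.40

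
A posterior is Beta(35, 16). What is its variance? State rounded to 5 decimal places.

α+β = 51 and αβ = 560, so Var = αβ/[(α+β)²(α+β+1)] = 560/135252 = 0.00414.

0.00414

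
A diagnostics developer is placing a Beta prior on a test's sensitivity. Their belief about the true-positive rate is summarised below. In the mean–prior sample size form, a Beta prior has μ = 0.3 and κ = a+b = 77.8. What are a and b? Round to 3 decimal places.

a = 23.340, b = 54.460

Split κ in proportion μ : (1−μ): a = 0.3·77.8 = 23.340, b = 77.8 − 23.340 = 54.460.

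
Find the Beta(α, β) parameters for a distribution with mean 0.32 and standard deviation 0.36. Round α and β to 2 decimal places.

First σ² = 0.1296. Setting α = μn, β = (1−μ)n with n = α+β,
μ(1−μ)/(n+1) = 0.1296 ⇒ n+1 = 0.2176/0.1296 = 1.6790 ⇒ n = 0.6790.
Hence α = 0.32×0.6790 = 0.22, β = 0.68×0.6790 = 0.46.

α = 0.22, β = 0.46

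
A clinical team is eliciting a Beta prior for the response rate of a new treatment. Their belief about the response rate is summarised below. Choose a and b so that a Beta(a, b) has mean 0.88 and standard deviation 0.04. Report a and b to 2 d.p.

Variance = 0.04² = 0.0016. The moment-matching identity a+b = μ(1−μ)/Var − 1 gives
a+b = 0.1056/0.0016 − 1 = 65.0000, so a = μ·65.0000 = 57.20 and b = (1−μ)·65.0000 = 7.80.

a = 57.20, b = 7.80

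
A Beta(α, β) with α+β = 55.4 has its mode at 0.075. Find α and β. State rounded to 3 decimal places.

α = 5.005, β = 50.395

Since the density peak of Beta(α,β) is at (α−1)/(α+β−2),
α = 1 + 0.075(55.4−2) = 5.005 and β = 55.4 − 5.005 = 50.395.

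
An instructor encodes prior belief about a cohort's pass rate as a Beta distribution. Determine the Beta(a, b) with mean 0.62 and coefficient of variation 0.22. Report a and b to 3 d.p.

a = 7.231, b = 4.432

Var = (CV·μ)² = (0.22×0.62)² = 0.018605.
a+b = μ(1−μ)/Var − 1 = 0.2356/0.018605 − 1 = 11.6633.
Thus a = 0.62·11.6633 = 7.231 and b = 0.38·11.6633 = 4.432.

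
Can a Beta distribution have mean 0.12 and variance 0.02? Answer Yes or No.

Yes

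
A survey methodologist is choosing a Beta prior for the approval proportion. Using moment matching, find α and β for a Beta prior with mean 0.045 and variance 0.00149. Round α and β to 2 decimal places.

α = 1.25, β = 26.59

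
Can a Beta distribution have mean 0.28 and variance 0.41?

No

The Beta variance bound is σ² < μ(1−μ).
Here μ(1−μ) = 0.28×0.72 = 0.2016, and 0.41 ≥ 0.2016.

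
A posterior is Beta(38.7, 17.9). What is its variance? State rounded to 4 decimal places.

0.0038

μ = 38.7/56.6 = 0.683746; Var = μ(1−μ)/(α+β+1) = 0.2162376/57.6 = 0.0038.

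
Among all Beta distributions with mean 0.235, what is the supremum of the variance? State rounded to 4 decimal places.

For fixed mean μ the Beta variance is μ(1−μ)/(α+β+1), increasing as α+β decreases.
Its least upper bound (not attained) is μ(1−μ) = 0.235·0.765 = 0.1798.

0.1798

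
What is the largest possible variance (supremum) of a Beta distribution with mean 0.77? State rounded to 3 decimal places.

For fixed mean μ the Beta variance is μ(1−μ)/(α+β+1), increasing as α+β decreases.
Its least upper bound (not attained) is μ(1−μ) = 0.77·0.23 = 0.177.

0.177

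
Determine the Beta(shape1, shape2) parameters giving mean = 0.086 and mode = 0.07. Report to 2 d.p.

shape1 = 4.62, shape2 = 49.13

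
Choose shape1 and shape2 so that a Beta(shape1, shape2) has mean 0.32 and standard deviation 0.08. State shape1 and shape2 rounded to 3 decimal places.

shape1 = 10.560, shape2 = 22.440

First σ² = 0.0064. Setting shape1 = μn, shape2 = (1−μ)n with n = shape1+shape2,
μ(1−μ)/(n+1) = 0.0064 ⇒ n+1 = 0.2176/0.0064 = 34.0000 ⇒ n = 33.0000.
Hence shape1 = 0.32×33.0000 = 10.560, shape2 = 0.68×33.0000 = 22.440.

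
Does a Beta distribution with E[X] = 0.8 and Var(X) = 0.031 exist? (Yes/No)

Yes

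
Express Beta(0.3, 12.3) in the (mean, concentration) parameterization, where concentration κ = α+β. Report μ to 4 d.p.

κ = α+β = 0.3+12.3 = 12.6; μ = α/κ = 0.3/12.6 = 0.0238.

μ = 0.0238, κ = 12.6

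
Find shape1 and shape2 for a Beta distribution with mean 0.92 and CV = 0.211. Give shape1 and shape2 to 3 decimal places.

shape1 = 0.877, shape2 = 0.076

Var = (CV·μ)² = (0.211×0.92)² = 0.037683.
shape1+shape2 = μ(1−μ)/Var − 1 = 0.0736/0.037683 − 1 = 0.9532.
Thus shape1 = 0.92·0.9532 = 0.877 and shape2 = 0.08·0.9532 = 0.076.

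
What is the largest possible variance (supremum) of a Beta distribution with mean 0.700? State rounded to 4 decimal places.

For fixed mean μ the Beta variance is μ(1−μ)/(α+β+1), increasing as α+β decreases.
Its least upper bound (not attained) is μ(1−μ) = 0.700·0.300 = 0.2100.

0.2100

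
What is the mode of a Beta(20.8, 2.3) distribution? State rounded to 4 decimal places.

The density x^(α−1)(1−x)^(β−1) is maximised at (α−1)/(α+β−2) = 19.8/21.1 = 0.9384.

0.9384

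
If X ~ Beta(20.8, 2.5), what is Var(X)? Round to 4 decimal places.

μ = 20.8/23.3 = 0.892704; Var = μ(1−μ)/(α+β+1) = 0.0957837/24.3 = 0.0039.

0.0039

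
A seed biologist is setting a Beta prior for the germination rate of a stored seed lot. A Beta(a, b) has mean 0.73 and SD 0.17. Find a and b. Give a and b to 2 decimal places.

Variance = 0.17² = 0.0289. The moment-matching identity a+b = μ(1−μ)/Var − 1 gives
a+b = 0.1971/0.0289 − 1 = 5.8201, so a = μ·5.8201 = 4.25 and b = (1−μ)·5.8201 = 1.57.

a = 4.25, b = 1.57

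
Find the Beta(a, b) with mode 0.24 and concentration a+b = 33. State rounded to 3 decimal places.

a = 8.440, b = 24.560

For a,b>1 the mode is (a−1)/(a+b−2), so a = mode·(κ−2)+1 = 0.24×31+1 = 8.440.
And b = (1−mode)·(κ−2)+1 = 0.76×31+1 = 24.560.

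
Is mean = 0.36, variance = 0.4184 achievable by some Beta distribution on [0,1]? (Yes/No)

No

For any Beta, Var(X) < E[X]·(1−E[X]).
Here μ(1−μ) = 0.36×0.64 = 0.2304, and 0.4184 ≥ 0.2304.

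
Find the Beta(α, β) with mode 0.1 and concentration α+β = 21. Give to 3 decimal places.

Mode = (α−1)/(κ−2) with κ = α+β, so α−1 = 0.1·19 = 1.900.
α = 2.900; β = κ − α = 18.100.

α = 2.900, β = 18.100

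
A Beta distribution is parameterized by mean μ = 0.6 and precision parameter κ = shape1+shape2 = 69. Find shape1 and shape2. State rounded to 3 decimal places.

shape1 = 41.400, shape2 = 27.600

shape1 = μκ = 0.6×69 = 41.400 and shape2 = (1−μ)κ = 0.4×69 = 27.600.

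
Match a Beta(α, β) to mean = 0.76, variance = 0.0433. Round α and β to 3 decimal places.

α = 2.441, β = 0.771

Let s = α+β. The Beta variance is μ(1−μ)/(s+1).
So s+1 = μ(1−μ)/σ² = (0.76×0.24)/0.0433 = 0.1824/0.0433 = 4.2125, giving s = 3.2125.
Then α = μs = 0.76×3.2125 = 2.441 and β = (1−μ)s = 0.24×3.2125 = 0.771.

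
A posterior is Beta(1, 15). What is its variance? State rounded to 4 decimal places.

0.0034

μ = 1/16 = 0.062500; Var = μ(1−μ)/(α+β+1) = 0.0585938/17 = 0.0034.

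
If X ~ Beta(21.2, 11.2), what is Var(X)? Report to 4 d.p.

0.0068

α+β = 32.4 and αβ = 237.44, so Var = αβ/[(α+β)²(α+β+1)] = 237.44/35061.984 = 0.0068.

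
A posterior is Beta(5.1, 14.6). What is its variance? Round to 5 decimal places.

0.00927

μ = 5.1/19.7 = 0.258883; Var = μ(1−μ)/(α+β+1) = 0.1918627/20.7 = 0.00927.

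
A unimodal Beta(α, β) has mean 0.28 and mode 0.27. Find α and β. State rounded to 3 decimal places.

α = 12.880, β = 33.120

With s = α+β: μ = α/s and mode = (α−1)/(s−2). Eliminating α = μs,
μs − 1 = m(s−2) ⇒ s(μ−m) = 1−2m ⇒ s = 0.46/0.01 = 46.0000.
So α = μs = 12.880, β = (1−μ)s = 33.120.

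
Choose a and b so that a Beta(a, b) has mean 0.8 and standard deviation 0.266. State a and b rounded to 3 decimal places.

a = 1.009, b = 0.252

Variance = 0.266² = 0.070756. The moment-matching identity a+b = μ(1−μ)/Var − 1 gives
a+b = 0.16/0.070756 − 1 = 1.2613, so a = μ·1.2613 = 1.009 and b = (1−μ)·1.2613 = 0.252.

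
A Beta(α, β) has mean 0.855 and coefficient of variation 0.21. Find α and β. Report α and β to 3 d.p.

α = 2.433, β = 0.413

σ = CV·μ = 0.21×0.855 = 0.17955, so σ² = 0.032238.
s+1 = μ(1−μ)/σ² = 0.123975/0.032238 = 3.8456, so s = α+β = 2.8456.
α = μs = 2.433, β = (1−μ)s = 0.413.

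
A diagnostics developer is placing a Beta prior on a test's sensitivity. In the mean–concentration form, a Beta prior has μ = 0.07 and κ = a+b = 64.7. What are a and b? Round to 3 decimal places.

a = 4.529, b = 60.171

Split κ in proportion μ : (1−μ): a = 0.07·64.7 = 4.529, b = 64.7 − 4.529 = 60.171.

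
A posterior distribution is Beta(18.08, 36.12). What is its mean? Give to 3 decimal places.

0.334

E[X] = α/(α+β) = 18.08/54.20 = 0.334.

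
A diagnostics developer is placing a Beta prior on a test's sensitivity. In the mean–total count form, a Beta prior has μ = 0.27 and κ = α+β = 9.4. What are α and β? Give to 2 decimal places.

Split κ in proportion μ : (1−μ): α = 0.27·9.4 = 2.54, β = 9.4 − 2.54 = 6.86.

α = 2.54, β = 6.86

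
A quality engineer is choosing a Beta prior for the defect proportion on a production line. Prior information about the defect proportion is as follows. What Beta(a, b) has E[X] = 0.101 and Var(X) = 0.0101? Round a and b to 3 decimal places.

a = 0.807, b = 7.183

Let s = a+b. The Beta variance is μ(1−μ)/(s+1).
So s+1 = μ(1−μ)/σ² = (0.101×0.899)/0.0101 = 0.090799/0.0101 = 8.9900, giving s = 7.9900.
Then a = μs = 0.101×7.9900 = 0.807 and b = (1−μ)s = 0.899×7.9900 = 7.183.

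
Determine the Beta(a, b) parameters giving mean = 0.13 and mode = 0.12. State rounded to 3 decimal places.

a = 9.880, b = 66.120

With s = a+b: μ = a/s and mode = (a−1)/(s−2). Eliminating a = μs,
μs − 1 = m(s−2) ⇒ s(μ−m) = 1−2m ⇒ s = 0.76/0.01 = 76.0000.
So a = μs = 9.880, b = (1−μ)s = 66.120.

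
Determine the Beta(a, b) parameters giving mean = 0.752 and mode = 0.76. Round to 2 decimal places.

Let s = a+b. Mean gives a = μs = 0.752s; mode gives (a−1)/(s−2) = 0.76.
Substituting: 0.752s − 1 = 0.76(s−2) = 0.76s − 1.52, so -0.008s = -0.52 and s = 65.0000.
Then a = 0.752×65.0000 = 48.88 and b = s−a = 16.12.

a = 48.88, b = 16.12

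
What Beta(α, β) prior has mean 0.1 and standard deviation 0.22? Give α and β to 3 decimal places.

First σ² = 0.0484. Setting α = μn, β = (1−μ)n with n = α+β,
μ(1−μ)/(n+1) = 0.0484 ⇒ n+1 = 0.09/0.0484 = 1.8595 ⇒ n = 0.8595.
Hence α = 0.1×0.8595 = 0.086, β = 0.9×0.8595 = 0.774.

α = 0.086, β = 0.774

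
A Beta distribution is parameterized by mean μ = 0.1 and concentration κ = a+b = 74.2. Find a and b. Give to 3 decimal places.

a = 7.420, b = 66.780

a = μκ = 0.1×74.2 = 7.420 and b = (1−μ)κ = 0.9×74.2 = 66.780.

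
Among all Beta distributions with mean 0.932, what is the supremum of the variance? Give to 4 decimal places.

0.0634

Var = μ(1−μ)/(α+β+1), which approaches μ(1−μ) as α+β → 0.
So the supremum is μ(1−μ) = 0.932×0.068 = 0.0634.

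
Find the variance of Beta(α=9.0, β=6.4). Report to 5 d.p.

0.01481

Var = αβ/[(α+β)²(α+β+1)] = (9.0×6.4)/(15.4²×16.4) = 57.60/3889.424 = 0.01481.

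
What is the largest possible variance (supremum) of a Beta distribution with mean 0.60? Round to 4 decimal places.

0.2400

Var = μ(1−μ)/(α+β+1), which approaches μ(1−μ) as α+β → 0.
So the supremum is μ(1−μ) = 0.60×0.40 = 0.2400.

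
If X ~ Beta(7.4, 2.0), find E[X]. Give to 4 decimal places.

The Beta mean is α/(α+β) = 7.4/(7.4+2.0) = 0.7872.

0.7872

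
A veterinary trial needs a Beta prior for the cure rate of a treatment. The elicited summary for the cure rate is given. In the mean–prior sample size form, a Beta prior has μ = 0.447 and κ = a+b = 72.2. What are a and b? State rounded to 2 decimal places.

a = μκ = 0.447×72.2 = 32.27 and b = (1−μ)κ = 0.553×72.2 = 39.93.

a = 32.27, b = 39.93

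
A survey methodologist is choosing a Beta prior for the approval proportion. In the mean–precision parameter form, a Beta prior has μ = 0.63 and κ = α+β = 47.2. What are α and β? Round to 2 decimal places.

α = 29.74, β = 17.46

Split κ in proportion μ : (1−μ): α = 0.63·47.2 = 29.74, β = 47.2 − 29.74 = 17.46.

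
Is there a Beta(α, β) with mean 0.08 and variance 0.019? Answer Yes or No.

Yes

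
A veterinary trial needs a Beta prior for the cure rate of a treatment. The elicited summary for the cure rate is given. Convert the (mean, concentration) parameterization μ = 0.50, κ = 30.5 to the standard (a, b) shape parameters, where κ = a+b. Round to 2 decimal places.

a = 15.25, b = 15.25

Split κ in proportion μ : (1−μ): a = 0.50·30.5 = 15.25, b = 30.5 − 15.25 = 15.25.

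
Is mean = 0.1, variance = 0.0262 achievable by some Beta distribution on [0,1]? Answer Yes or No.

Yes

A Beta with mean μ has variance μ(1−μ)/(α+β+1) < μ(1−μ).
Here μ(1−μ) = 0.1×0.9 = 0.09, and 0.0262 < 0.09.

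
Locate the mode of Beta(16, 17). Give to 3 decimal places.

The density x^(α−1)(1−x)^(β−1) is maximised at (α−1)/(α+β−2) = 15/31 = 0.484.

0.484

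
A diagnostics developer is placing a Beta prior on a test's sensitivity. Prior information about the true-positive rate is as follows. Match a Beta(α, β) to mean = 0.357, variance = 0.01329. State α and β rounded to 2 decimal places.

Write ν = α+β; then α = μν and Var = μ(1−μ)/(ν+1).
ν = μ(1−μ)/Var − 1 = 0.229551/0.01329 − 1 = 16.2725.
α = 0.357·16.2725 = 5.81, β = 0.643·16.2725 = 10.46.

α = 5.81, β = 10.46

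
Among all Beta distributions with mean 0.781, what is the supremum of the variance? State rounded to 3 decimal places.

For fixed mean μ the Beta variance is μ(1−μ)/(α+β+1), increasing as α+β decreases.
Its least upper bound (not attained) is μ(1−μ) = 0.781·0.219 = 0.171.

0.171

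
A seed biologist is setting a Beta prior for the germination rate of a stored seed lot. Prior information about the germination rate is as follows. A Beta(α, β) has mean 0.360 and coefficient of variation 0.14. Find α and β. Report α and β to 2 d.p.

α = 32.29, β = 57.41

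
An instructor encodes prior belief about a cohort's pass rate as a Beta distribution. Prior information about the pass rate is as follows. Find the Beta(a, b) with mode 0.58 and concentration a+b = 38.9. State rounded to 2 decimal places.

Since the density peak of Beta(a,b) is at (a−1)/(a+b−2),
a = 1 + 0.58(38.9−2) = 22.40 and b = 38.9 − 22.40 = 16.50.

a = 22.40, b = 16.50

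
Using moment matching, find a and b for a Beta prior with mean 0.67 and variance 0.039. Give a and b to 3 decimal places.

a = 3.128, b = 1.541

Let s = a+b. The Beta variance is μ(1−μ)/(s+1).
So s+1 = μ(1−μ)/σ² = (0.67×0.33)/0.039 = 0.2211/0.039 = 5.6692, giving s = 4.6692.
Then a = μs = 0.67×4.6692 = 3.128 and b = (1−μ)s = 0.33×4.6692 = 1.541.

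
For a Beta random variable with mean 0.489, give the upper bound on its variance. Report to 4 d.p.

0.2499

For fixed mean μ the Beta variance is μ(1−μ)/(α+β+1), increasing as α+β decreases.
Its least upper bound (not attained) is μ(1−μ) = 0.489·0.511 = 0.2499.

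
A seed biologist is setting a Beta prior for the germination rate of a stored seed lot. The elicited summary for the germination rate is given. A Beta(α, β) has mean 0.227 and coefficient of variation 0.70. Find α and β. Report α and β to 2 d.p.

α = 1.35, β = 4.60

Var = (CV·μ)² = (0.70×0.227)² = 0.025249.
α+β = μ(1−μ)/Var − 1 = 0.175471/0.025249 − 1 = 5.9496.
Thus α = 0.227·5.9496 = 1.35 and β = 0.773·5.9496 = 4.60.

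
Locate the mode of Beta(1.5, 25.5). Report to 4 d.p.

The density x^(α−1)(1−x)^(β−1) is maximised at (α−1)/(α+β−2) = 0.5/25.0 = 0.0200.

0.0200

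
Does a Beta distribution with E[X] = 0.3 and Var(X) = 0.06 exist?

Yes

The Beta variance bound is σ² < μ(1−μ).
Here μ(1−μ) = 0.3×0.7 = 0.21, and 0.06 < 0.21.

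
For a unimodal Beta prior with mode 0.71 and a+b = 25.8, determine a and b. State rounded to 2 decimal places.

Mode = (a−1)/(κ−2) with κ = a+b, so a−1 = 0.71·23.8 = 16.90.
a = 17.90; b = κ − a = 7.90.

a = 17.90, b = 7.90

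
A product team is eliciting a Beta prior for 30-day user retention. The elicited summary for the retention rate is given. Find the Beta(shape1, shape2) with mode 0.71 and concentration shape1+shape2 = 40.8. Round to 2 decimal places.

Mode = (shape1−1)/(κ−2) with κ = shape1+shape2, so shape1−1 = 0.71·38.8 = 27.55.
shape1 = 28.55; shape2 = κ − shape1 = 12.25.

shape1 = 28.55, shape2 = 12.25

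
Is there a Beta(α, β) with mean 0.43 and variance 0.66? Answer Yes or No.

A Beta with mean μ has variance μ(1−μ)/(α+β+1) < μ(1−μ).
Here μ(1−μ) = 0.43×0.57 = 0.2451, and 0.66 ≥ 0.2451.

No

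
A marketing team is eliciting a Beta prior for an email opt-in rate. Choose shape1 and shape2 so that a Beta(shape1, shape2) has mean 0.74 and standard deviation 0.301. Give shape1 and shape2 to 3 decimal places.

First σ² = 0.090601. Setting shape1 = μn, shape2 = (1−μ)n with n = shape1+shape2,
μ(1−μ)/(n+1) = 0.090601 ⇒ n+1 = 0.1924/0.090601 = 2.1236 ⇒ n = 1.1236.
Hence shape1 = 0.74×1.1236 = 0.831, shape2 = 0.26×1.1236 = 0.292.

shape1 = 0.831, shape2 = 0.292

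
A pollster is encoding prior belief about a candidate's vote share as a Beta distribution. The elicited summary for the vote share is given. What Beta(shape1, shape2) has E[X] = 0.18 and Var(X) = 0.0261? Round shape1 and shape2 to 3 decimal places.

shape1 = 0.838, shape2 = 3.817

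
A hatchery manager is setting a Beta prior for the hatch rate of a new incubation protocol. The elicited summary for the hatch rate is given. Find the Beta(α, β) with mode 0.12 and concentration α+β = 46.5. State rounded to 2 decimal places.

For α,β>1 the mode is (α−1)/(α+β−2), so α = mode·(κ−2)+1 = 0.12×44.5+1 = 6.34.
And β = (1−mode)·(κ−2)+1 = 0.88×44.5+1 = 40.16.

α = 6.34, β = 40.16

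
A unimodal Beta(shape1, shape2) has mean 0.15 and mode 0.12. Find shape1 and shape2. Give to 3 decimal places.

With s = shape1+shape2: μ = shape1/s and mode = (shape1−1)/(s−2). Eliminating shape1 = μs,
μs − 1 = m(s−2) ⇒ s(μ−m) = 1−2m ⇒ s = 0.76/0.03 = 25.3333.
So shape1 = μs = 3.800, shape2 = (1−μ)s = 21.533.

shape1 = 3.800, shape2 = 21.533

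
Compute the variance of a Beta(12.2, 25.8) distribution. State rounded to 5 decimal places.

α+β = 38.0 and αβ = 314.76, so Var = αβ/[(α+β)²(α+β+1)] = 314.76/56316.000 = 0.00559.

0.00559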